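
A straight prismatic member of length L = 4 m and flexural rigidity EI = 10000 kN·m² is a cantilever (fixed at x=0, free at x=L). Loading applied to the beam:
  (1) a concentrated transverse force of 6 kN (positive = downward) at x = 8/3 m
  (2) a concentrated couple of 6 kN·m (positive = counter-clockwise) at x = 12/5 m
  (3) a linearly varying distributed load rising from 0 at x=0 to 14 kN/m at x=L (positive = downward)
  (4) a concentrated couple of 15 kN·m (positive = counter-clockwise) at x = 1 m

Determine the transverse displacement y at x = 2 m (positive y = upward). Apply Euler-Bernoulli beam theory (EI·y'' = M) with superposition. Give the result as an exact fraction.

Load 1 — point force P=6 kN at a=8/3 m (b=L-a=4/3):
  y_1 = -Px²(3a-x)/(6EI)  [x≤a] = -6·2²·(3·(8/3)-2)/(6·10000) = -3/1250 m
Load 2 — applied couple M₀=6 kN·m at a=12/5 m (b=L-a=8/5):
  y_2 = M₀x²/(2EI)  [x≤a] = 6·2²/(2·10000) = 3/2500 m
Load 3 — triangular load w₀=14 kN/m (0→w₀ over full span):
  y_3 = (w₀Lx³/12-w₀L²x²/6-w₀x⁵/(120L))/EI = (14·4·2³/12-14·4²·2²/6-14·2⁵/(120·4))/10000 = -847/75000 m
Load 4 — applied couple M₀=15 kN·m at a=1 m (b=L-a=3):
  y_4 = M₀a(2x-a)/(2EI)  [x>a] = 15·1·(2·2-1)/(2·10000) = 9/4000 m
Superposition: y = Σ y_i = -3073/300000 m ≈ -0.010243 m

y(2) = -3073/300000 m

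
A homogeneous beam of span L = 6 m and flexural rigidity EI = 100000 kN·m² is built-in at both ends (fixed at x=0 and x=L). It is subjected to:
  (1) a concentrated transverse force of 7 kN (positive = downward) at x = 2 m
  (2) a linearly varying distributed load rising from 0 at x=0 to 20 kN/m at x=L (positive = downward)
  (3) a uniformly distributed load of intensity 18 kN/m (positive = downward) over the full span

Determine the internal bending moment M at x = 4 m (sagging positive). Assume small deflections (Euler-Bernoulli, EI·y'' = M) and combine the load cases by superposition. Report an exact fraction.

Load 1 — point force P=7 kN at a=2 m (b=L-a=4):
  M_1 = Pa²(a+3b)(L-x)/L³ - Pa²b/L²  [x>a] = 7·2²·(2+3·4)·(6-4)/6³ - 7·2²·4/6² = 14/27 kN·m
Load 2 — triangular load w₀=20 kN/m (0→w₀ over full span):
  M_2 = 3w₀Lx/20 - w₀L²/30 - w₀x³/(6L) = 3·20·6·4/20 - 20·6²/30 - 20·4³/(6·6) = 112/9 kN·m
Load 3 — uniform load w=18 kN/m over full span:
  M_3 = wLx/2 - wL²/12 - wx²/2 = 18·6·4/2 - 18·6²/12 - 18·4²/2 = 18 kN·m
Superposition: M = Σ M_i = 836/27 kN·m ≈ 30.962963 kN·m

M(4) = 836/27 kN·m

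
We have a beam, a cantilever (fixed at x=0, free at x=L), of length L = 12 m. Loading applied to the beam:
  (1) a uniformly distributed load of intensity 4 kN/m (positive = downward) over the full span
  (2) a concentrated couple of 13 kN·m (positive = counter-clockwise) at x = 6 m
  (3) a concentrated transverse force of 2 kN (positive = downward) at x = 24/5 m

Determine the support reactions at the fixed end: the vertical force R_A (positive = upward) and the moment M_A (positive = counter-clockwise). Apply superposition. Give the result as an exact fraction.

R_A = 50 kN, M_A = 1423/5 kN·m

Load 1 — uniform load w=4 kN/m over full span:
  R_A = wL = 4·12 = 48 kN
  M_A = wL²/2 = 4·12²/2 = 288 kN·m
Load 2 — applied couple M₀=13 kN·m at a=6 m (b=L-a=6):
  R_A = 0 kN
  M_A = -M₀ = -13 kN·m
Load 3 — point force P=2 kN at a=24/5 m (b=L-a=36/5):
  R_A = P = 2 kN
  M_A = Pa = 2·(24/5) = 48/5 kN·m
Superposition: R_A = 50 kN, M_A = 1423/5 kN·m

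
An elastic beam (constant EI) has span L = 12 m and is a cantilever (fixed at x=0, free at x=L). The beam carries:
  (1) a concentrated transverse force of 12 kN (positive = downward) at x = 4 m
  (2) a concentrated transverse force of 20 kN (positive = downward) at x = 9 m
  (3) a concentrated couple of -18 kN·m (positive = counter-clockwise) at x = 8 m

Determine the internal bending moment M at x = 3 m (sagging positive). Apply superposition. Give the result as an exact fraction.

M(3) = -150 kN·m

Load 1 — point force P=12 kN at a=4 m (b=L-a=8):
  M_1 = -P(a-x)  [x≤a] = -12·(4-3) = -12 kN·m
Load 2 — point force P=20 kN at a=9 m (b=L-a=3):
  M_2 = -P(a-x)  [x≤a] = -20·(9-3) = -120 kN·m
Load 3 — applied couple M₀=-18 kN·m at a=8 m (b=L-a=4):
  M_3 = M₀  [x≤a] = (-18) = -18 kN·m
Superposition: M = Σ M_i = -150 kN·m ≈ -150.000000 kN·m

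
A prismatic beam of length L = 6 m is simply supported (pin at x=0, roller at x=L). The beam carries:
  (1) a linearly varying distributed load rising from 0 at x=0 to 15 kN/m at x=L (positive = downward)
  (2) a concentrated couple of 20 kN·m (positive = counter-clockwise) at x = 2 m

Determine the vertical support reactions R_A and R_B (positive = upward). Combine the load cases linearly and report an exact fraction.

Load 1 — triangular load w₀=15 kN/m (0→w₀ over full span):
  R_A = w₀L/6 = 15·6/6 = 15 kN
  R_B = w₀L/3 = 15·6/3 = 30 kN
Load 2 — applied couple M₀=20 kN·m at a=2 m (b=L-a=4):
  R_A = M₀/L = 20/6 = 10/3 kN
  R_B = -M₀/L = -20/6 = -10/3 kN
Superposition: R_A = 55/3 kN, R_B = 80/3 kN

R_A = 55/3 kN, R_B = 80/3 kN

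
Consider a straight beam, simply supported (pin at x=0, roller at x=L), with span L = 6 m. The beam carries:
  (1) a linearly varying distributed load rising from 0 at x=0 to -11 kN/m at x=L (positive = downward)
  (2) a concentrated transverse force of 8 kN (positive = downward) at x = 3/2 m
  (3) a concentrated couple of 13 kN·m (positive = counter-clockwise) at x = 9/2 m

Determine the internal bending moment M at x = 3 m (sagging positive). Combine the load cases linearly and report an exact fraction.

Load 1 — triangular load w₀=-11 kN/m (0→w₀ over full span):
  M_1 = w₀Lx/6 - w₀x³/(6L) = (-11)·6·3/6 - (-11)·3³/(6·6) = -99/4 kN·m
Load 2 — point force P=8 kN at a=3/2 m (b=L-a=9/2):
  M_2 = Pa(L-x)/L  [x>a] = 8·(3/2)·(6-3)/6 = 6 kN·m
Load 3 — applied couple M₀=13 kN·m at a=9/2 m (b=L-a=3/2):
  M_3 = M₀x/L  [x≤a] = 13·3/6 = 13/2 kN·m
Superposition: M = Σ M_i = -49/4 kN·m ≈ -12.250000 kN·m

M(3) = -49/4 kN·m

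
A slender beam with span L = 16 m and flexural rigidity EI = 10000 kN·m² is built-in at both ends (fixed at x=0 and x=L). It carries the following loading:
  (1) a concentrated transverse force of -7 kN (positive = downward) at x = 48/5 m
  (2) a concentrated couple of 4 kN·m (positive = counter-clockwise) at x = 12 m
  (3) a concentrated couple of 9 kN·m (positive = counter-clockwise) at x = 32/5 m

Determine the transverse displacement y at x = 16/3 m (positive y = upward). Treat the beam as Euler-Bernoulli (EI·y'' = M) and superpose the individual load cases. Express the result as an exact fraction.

Load 1 — point force P=-7 kN at a=48/5 m (b=L-a=32/5):
  y_1 = -Pb²x²(3aL-(3a+b)x)/(6L³EI)  [x≤a] = -(-7)·(32/5)²·(16/3)²·(3·(48/5)·16-(3·(48/5)+(32/5))·(16/3))/(6·16³·10000) = 57344/6328125 m
Load 2 — applied couple M₀=4 kN·m at a=12 m (b=L-a=4):
  y_2 = (R_Ax³/6 - M_Ax²/2)/EI  [x≤a] with R_A=9/32, M_A=5/4 = ((9/32)·(16/3)³/6 - (5/4)·(16/3)²/2)/10000 = -2/1875 m
Load 3 — applied couple M₀=9 kN·m at a=32/5 m (b=L-a=48/5):
  y_3 = (R_Ax³/6 - M_Ax²/2)/EI  [x≤a] with R_A=81/100, M_A=27/25 = ((81/100)·(16/3)³/6 - (27/25)·(16/3)²/2)/10000 = 8/15625 m
Superposition: y = Σ y_i = 53834/6328125 m ≈ 0.008507 m

y(16/3) = 53834/6328125 m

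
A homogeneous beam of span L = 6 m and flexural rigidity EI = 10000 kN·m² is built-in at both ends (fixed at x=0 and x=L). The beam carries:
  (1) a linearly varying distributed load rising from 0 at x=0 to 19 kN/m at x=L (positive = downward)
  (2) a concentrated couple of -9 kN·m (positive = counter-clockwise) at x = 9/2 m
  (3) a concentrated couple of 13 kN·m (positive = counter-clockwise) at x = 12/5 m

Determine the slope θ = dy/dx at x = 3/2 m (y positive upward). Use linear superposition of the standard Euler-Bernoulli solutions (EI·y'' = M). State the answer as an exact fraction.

Load 1 — triangular load w₀=19 kN/m (0→w₀ over full span):
  θ_1 = -w₀(2x(L-x)(L-2x)(x+2L)+x²(L-x)²)/(120LEI) = -19·(2·(3/2)·(6-(3/2))·(6-2·(3/2))·((3/2)+2·6)+(3/2)²·(6-(3/2))²)/(120·6·10000) = -20007/12800000 rad
Load 2 — applied couple M₀=-9 kN·m at a=9/2 m (b=L-a=3/2):
  θ_2 = (R_Ax²/2 - M_Ax)/EI  [x≤a] with R_A=-27/16, M_A=-45/16 = ((-27/16)·(3/2)²/2 - (-45/16)·(3/2))/10000 = 297/1280000 rad
Load 3 — applied couple M₀=13 kN·m at a=12/5 m (b=L-a=18/5):
  θ_3 = (R_Ax²/2 - M_Ax)/EI  [x≤a] with R_A=78/25, M_A=39/25 = ((78/25)·(3/2)²/2 - (39/25)·(3/2))/10000 = 117/1000000 rad
Superposition: θ = Σ θ_i = -77697/64000000 rad ≈ -0.001214 rad

θ(3/2) = -77697/64000000 rad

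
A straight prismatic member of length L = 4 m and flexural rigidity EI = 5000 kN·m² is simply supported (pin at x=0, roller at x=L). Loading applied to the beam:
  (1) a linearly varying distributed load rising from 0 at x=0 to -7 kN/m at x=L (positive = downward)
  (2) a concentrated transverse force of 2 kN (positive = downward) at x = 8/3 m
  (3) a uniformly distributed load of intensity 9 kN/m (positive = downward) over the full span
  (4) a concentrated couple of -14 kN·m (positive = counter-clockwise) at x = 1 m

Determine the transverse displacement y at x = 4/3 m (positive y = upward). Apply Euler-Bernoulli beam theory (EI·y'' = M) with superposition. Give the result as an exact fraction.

Load 1 — triangular load w₀=-7 kN/m (0→w₀ over full span):
  y_1 = -w₀x(7L⁴-10L²x²+3x⁴)/(360LEI) = -(-7)·(4/3)·(7·4⁴-10·4²·(4/3)²+3·(4/3)⁴)/(360·4·5000) = 896/455625 m
Load 2 — point force P=2 kN at a=8/3 m (b=L-a=4/3):
  y_2 = -Pbx(L²-b²-x²)/(6LEI)  [x≤a] = -2·(4/3)·(4/3)·(4²-(4/3)²-(4/3)²)/(6·4·5000) = -56/151875 m
Load 3 — uniform load w=9 kN/m over full span:
  y_3 = -wx(L³-2Lx²+x³)/(24EI) = -9·(4/3)·(4³-2·4·(4/3)²+(4/3)³)/(24·5000) = -88/16875 m
Load 4 — applied couple M₀=-14 kN·m at a=1 m (b=L-a=3):
  y_4 = (M₀x³/(6L)-M₀(x-a)²/2+C₁x)/EI  [x>a] with C₁=M₀(3b²-L²)/(6L)=-77/12 = ((-14)·(4/3)³/(6·4)-(-14)·((4/3)-1)²/2+(-77/12)·(4/3))/5000 = -371/202500 m
Superposition: y = Σ y_i = -9931/1822500 m ≈ -0.005449 m

y(4/3) = -9931/1822500 m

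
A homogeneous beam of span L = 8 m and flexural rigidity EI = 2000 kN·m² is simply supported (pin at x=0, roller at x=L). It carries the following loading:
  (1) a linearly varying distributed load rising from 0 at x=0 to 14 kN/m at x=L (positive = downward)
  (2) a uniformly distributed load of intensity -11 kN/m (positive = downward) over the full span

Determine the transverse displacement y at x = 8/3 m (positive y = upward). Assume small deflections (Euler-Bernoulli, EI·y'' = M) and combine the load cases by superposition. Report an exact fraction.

Load 1 — triangular load w₀=14 kN/m (0→w₀ over full span):
  y_1 = -w₀x(7L⁴-10L²x²+3x⁴)/(360LEI) = -14·(8/3)·(7·8⁴-10·8²·(8/3)²+3·(8/3)⁴)/(360·8·2000) = -14336/91125 m
Load 2 — uniform load w=-11 kN/m over full span:
  y_2 = -wx(L³-2Lx²+x³)/(24EI) = -(-11)·(8/3)·(8³-2·8·(8/3)²+(8/3)³)/(24·2000) = 7744/30375 m
Superposition: y = Σ y_i = 8896/91125 m ≈ 0.097624 m

y(8/3) = 8896/91125 m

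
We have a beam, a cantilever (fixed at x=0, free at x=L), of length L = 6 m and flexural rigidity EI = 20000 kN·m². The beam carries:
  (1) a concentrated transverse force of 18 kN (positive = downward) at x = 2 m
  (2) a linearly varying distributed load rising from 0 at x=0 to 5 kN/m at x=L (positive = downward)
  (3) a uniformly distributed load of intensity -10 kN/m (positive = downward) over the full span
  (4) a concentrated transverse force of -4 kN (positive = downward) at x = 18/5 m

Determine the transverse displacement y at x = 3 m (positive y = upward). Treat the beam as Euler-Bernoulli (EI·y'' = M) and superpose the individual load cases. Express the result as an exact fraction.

Load 1 — point force P=18 kN at a=2 m (b=L-a=4):
  y_1 = -Pa²(3x-a)/(6EI)  [x>a] = -18·2²·(3·3-2)/(6·20000) = -21/5000 m
Load 2 — triangular load w₀=5 kN/m (0→w₀ over full span):
  y_2 = (w₀Lx³/12-w₀L²x²/6-w₀x⁵/(120L))/EI = (5·6·3³/12-5·6²·3²/6-5·3⁵/(120·6))/20000 = -3267/320000 m
Load 3 — uniform load w=-10 kN/m over full span:
  y_3 = -wx²(x²-4Lx+6L²)/(24EI) = -(-10)·3²·(3²-4·6·3+6·6²)/(24·20000) = 459/16000 m
Load 4 — point force P=-4 kN at a=18/5 m (b=L-a=12/5):
  y_4 = -Px²(3a-x)/(6EI)  [x≤a] = -(-4)·3²·(3·(18/5)-3)/(6·20000) = 117/50000 m
Superposition: y = Σ y_i = 26589/1600000 m ≈ 0.016618 m

y(3) = 26589/1600000 m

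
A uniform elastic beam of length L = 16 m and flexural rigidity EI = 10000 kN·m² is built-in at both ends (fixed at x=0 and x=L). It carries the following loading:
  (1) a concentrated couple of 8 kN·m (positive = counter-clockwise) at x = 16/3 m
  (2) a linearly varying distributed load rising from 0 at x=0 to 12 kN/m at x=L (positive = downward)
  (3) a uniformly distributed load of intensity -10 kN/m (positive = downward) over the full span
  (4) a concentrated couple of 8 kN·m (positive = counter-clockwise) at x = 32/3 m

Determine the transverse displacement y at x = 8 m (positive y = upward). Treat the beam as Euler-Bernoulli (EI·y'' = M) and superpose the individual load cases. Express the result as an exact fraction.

y(8) = 128/1875 m

Load 1 — applied couple M₀=8 kN·m at a=16/3 m (b=L-a=32/3):
  y_1 = (R_Ax³/6 - M_Ax²/2 - M₀(x-a)²/2)/EI  [x>a] with R_A=2/3, M_A=0 = ((2/3)·8³/6 - 0·8²/2 - 8·(8-(16/3))²/2)/10000 = 16/5625 m
Load 2 — triangular load w₀=12 kN/m (0→w₀ over full span):
  y_2 = -w₀x²(L-x)²(x+2L)/(120LEI) = -12·8²·(16-8)²·(8+2·16)/(120·16·10000) = -64/625 m
Load 3 — uniform load w=-10 kN/m over full span:
  y_3 = -wx²(L-x)²/(24EI) = -(-10)·8²·(16-8)²/(24·10000) = 64/375 m
Load 4 — applied couple M₀=8 kN·m at a=32/3 m (b=L-a=16/3):
  y_4 = (R_Ax³/6 - M_Ax²/2)/EI  [x≤a] with R_A=2/3, M_A=8/3 = ((2/3)·8³/6 - (8/3)·8²/2)/10000 = -16/5625 m
Superposition: y = Σ y_i = 128/1875 m ≈ 0.068267 m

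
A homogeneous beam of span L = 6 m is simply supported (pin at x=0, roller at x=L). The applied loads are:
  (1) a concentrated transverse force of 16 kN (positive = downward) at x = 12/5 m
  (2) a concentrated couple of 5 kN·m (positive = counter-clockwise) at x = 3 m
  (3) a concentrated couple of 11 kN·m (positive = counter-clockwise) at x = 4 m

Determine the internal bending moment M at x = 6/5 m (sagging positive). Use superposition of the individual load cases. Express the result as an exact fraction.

Load 1 — point force P=16 kN at a=12/5 m (b=L-a=18/5):
  M_1 = Pbx/L  [x≤a] = 16·(18/5)·(6/5)/6 = 288/25 kN·m
Load 2 — applied couple M₀=5 kN·m at a=3 m (b=L-a=3):
  M_2 = M₀x/L  [x≤a] = 5·(6/5)/6 = 1 kN·m
Load 3 — applied couple M₀=11 kN·m at a=4 m (b=L-a=2):
  M_3 = M₀x/L  [x≤a] = 11·(6/5)/6 = 11/5 kN·m
Superposition: M = Σ M_i = 368/25 kN·m ≈ 14.720000 kN·m

M(6/5) = 368/25 kN·m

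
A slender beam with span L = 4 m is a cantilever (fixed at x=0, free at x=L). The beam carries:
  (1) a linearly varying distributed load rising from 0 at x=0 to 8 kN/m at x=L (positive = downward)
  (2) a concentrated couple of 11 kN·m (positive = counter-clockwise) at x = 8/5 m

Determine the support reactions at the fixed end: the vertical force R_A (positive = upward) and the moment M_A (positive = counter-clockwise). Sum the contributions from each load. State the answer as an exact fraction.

Load 1 — triangular load w₀=8 kN/m (0→w₀ over full span):
  R_A = w₀L/2 = 8·4/2 = 16 kN
  M_A = w₀L²/3 = 8·4²/3 = 128/3 kN·m
Load 2 — applied couple M₀=11 kN·m at a=8/5 m (b=L-a=12/5):
  R_A = 0 kN
  M_A = -M₀ = -11 kN·m
Superposition: R_A = 16 kN, M_A = 95/3 kN·m

R_A = 16 kN, M_A = 95/3 kN·m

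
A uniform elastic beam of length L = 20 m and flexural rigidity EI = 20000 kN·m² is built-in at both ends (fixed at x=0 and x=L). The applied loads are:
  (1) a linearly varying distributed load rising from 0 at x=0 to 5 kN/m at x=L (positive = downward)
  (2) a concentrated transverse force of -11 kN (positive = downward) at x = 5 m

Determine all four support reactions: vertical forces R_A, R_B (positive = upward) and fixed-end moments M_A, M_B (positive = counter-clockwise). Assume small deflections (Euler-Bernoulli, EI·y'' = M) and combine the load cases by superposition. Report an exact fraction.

Load 1 — triangular load w₀=5 kN/m (0→w₀ over full span):
  R_A = 3w₀L/20 = 3·5·20/20 = 15 kN
  M_A = w₀L²/30 = 5·20²/30 = 200/3 kN·m
  R_B = 7w₀L/20 = 7·5·20/20 = 35 kN
  M_B = -w₀L²/20 = -5·20²/20 = -100 kN·m
Load 2 — point force P=-11 kN at a=5 m (b=L-a=15):
  R_A = Pb²(3a+b)/L³ = (-11)·15²·(3·5+15)/20³ = -297/32 kN
  M_A = Pab²/L² = (-11)·5·15²/20² = -495/16 kN·m
  R_B = Pa²(a+3b)/L³ = (-11)·5²·(5+3·15)/20³ = -55/32 kN
  M_B = -Pa²b/L² = -(-11)·5²·15/20² = 165/16 kN·m
Superposition: R_A = 183/32 kN, M_A = 1715/48 kN·m, R_B = 1065/32 kN, M_B = -1435/16 kN·m

R_A = 183/32 kN, M_A = 1715/48 kN·m, R_B = 1065/32 kN, M_B = -1435/16 kN·m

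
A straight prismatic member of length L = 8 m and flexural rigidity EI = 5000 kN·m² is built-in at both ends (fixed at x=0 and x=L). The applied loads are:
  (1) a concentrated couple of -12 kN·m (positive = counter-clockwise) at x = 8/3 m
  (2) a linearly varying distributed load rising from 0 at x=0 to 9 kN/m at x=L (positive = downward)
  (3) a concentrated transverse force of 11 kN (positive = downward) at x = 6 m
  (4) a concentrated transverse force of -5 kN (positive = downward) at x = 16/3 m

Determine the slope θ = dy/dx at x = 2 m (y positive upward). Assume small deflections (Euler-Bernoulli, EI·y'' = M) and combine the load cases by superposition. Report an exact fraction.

Load 1 — applied couple M₀=-12 kN·m at a=8/3 m (b=L-a=16/3):
  θ_1 = (R_Ax²/2 - M_Ax)/EI  [x≤a] with R_A=-2, M_A=0 = ((-2)·2²/2 - 0·2)/5000 = -1/1250 rad
Load 2 — triangular load w₀=9 kN/m (0→w₀ over full span):
  θ_2 = -w₀(2x(L-x)(L-2x)(x+2L)+x²(L-x)²)/(120LEI) = -9·(2·2·(8-2)·(8-2·2)·(2+2·8)+2²·(8-2)²)/(120·8·5000) = -351/100000 rad
Load 3 — point force P=11 kN at a=6 m (b=L-a=2):
  θ_3 = -Pb²x(2aL-(3a+b)x)/(2L³EI)  [x≤a] = -11·2²·2·(2·6·8-(3·6+2)·2)/(2·8³·5000) = -77/80000 rad
Load 4 — point force P=-5 kN at a=16/3 m (b=L-a=8/3):
  θ_4 = -Pb²x(2aL-(3a+b)x)/(2L³EI)  [x≤a] = -(-5)·(8/3)²·2·(2·(16/3)·8-(3·(16/3)+(8/3))·2)/(2·8³·5000) = 1/1500 rad
Superposition: θ = Σ θ_i = -5527/1200000 rad ≈ -0.004606 rad

θ(2) = -5527/1200000 rad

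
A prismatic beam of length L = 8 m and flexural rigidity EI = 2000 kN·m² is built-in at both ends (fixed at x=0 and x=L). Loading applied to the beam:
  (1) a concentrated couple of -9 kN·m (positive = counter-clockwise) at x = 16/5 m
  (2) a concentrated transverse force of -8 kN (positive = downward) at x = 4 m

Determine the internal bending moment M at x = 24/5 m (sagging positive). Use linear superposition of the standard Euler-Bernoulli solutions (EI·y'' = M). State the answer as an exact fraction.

Load 1 — applied couple M₀=-9 kN·m at a=16/5 m (b=L-a=24/5):
  M_1 = R_Ax - M_A - M₀  [x>a] with R_A=-81/50, M_A=-27/25 = (-81/50)·(24/5) - (-27/25) - (-9) = 288/125 kN·m
Load 2 — point force P=-8 kN at a=4 m (b=L-a=4):
  M_2 = Pa²(a+3b)(L-x)/L³ - Pa²b/L²  [x>a] = (-8)·4²·(4+3·4)·(8-(24/5))/8³ - (-8)·4²·4/8² = -24/5 kN·m
Superposition: M = Σ M_i = -312/125 kN·m ≈ -2.496000 kN·m

M(24/5) = -312/125 kN·m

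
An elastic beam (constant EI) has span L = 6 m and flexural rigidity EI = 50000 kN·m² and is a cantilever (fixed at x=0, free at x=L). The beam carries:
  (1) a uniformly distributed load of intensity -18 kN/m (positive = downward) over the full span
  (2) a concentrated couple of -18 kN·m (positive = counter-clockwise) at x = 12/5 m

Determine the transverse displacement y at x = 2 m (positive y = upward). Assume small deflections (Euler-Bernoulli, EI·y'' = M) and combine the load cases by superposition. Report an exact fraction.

y(2) = 6/625 m

Load 1 — uniform load w=-18 kN/m over full span:
  y_1 = -wx²(x²-4Lx+6L²)/(24EI) = -(-18)·2²·(2²-4·6·2+6·6²)/(24·50000) = 129/12500 m
Load 2 — applied couple M₀=-18 kN·m at a=12/5 m (b=L-a=18/5):
  y_2 = M₀x²/(2EI)  [x≤a] = (-18)·2²/(2·50000) = -9/12500 m
Superposition: y = Σ y_i = 6/625 m ≈ 0.009600 m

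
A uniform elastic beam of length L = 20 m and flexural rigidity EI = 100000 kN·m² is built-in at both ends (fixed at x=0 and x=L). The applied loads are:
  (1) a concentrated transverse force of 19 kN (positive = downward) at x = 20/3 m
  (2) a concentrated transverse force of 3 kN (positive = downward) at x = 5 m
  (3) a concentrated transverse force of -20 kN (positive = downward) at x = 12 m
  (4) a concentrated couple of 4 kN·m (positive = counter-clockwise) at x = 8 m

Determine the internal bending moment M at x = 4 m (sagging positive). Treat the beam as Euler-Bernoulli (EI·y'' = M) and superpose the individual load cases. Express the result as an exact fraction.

Load 1 — point force P=19 kN at a=20/3 m (b=L-a=40/3):
  M_1 = Pb²(3a+b)x/L³ - Pab²/L²  [x≤a] = 19·(40/3)²·(3·(20/3)+(40/3))·4/20³ - 19·(20/3)·(40/3)²/20² = 0 kN·m
Load 2 — point force P=3 kN at a=5 m (b=L-a=15):
  M_2 = Pb²(3a+b)x/L³ - Pab²/L²  [x≤a] = 3·15²·(3·5+15)·4/20³ - 3·5·15²/20² = 27/16 kN·m
Load 3 — point force P=-20 kN at a=12 m (b=L-a=8):
  M_3 = Pb²(3a+b)x/L³ - Pab²/L²  [x≤a] = (-20)·8²·(3·12+8)·4/20³ - (-20)·12·8²/20² = 256/25 kN·m
Load 4 — applied couple M₀=4 kN·m at a=8 m (b=L-a=12):
  M_4 = R_Ax - M_A  [x≤a] with R_A=36/125, M_A=12/25 = (36/125)·4 - (12/25) = 84/125 kN·m
Superposition: M = Σ M_i = 25199/2000 kN·m ≈ 12.599500 kN·m

M(4) = 25199/2000 kN·m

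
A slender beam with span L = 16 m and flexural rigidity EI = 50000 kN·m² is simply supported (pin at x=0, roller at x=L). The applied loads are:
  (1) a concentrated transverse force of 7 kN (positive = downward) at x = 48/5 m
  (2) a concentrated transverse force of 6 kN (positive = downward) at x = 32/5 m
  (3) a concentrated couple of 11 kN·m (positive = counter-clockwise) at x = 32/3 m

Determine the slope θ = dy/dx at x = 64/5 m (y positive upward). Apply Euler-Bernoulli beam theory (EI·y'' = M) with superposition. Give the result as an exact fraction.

Load 1 — point force P=7 kN at a=48/5 m (b=L-a=32/5):
  θ_1 = -Pa(2L²-6Lx+3x²+a²)/(6LEI)  [x>a] = -7·(48/5)·(2·16²-6·16·(64/5)+3·(64/5)²+(48/5)²)/(6·16·50000) = 728/390625 rad
Load 2 — point force P=6 kN at a=32/5 m (b=L-a=48/5):
  θ_2 = -Pa(2L²-6Lx+3x²+a²)/(6LEI)  [x>a] = -6·(32/5)·(2·16²-6·16·(64/5)+3·(64/5)²+(32/5)²)/(6·16·50000) = 576/390625 rad
Load 3 — applied couple M₀=11 kN·m at a=32/3 m (b=L-a=16/3):
  θ_3 = (M₀x²/(2L)-M₀(x-a)+C₁)/EI  [x>a] with C₁=M₀(3b²-L²)/(6L)=-176/9 = (11·(64/5)²/(2·16)-11·((64/5)-(32/3))+(-176/9))/50000 = 187/703125 rad
Superposition: θ = Σ θ_i = 12671/3515625 rad ≈ 0.003604 rad

θ(64/5) = 12671/3515625 rad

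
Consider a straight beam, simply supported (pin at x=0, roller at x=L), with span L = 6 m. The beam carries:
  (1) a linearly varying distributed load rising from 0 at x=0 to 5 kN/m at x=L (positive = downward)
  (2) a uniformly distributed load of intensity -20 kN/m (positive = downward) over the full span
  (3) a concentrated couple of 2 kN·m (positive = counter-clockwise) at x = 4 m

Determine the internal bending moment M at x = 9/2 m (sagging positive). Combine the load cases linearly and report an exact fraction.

Load 1 — triangular load w₀=5 kN/m (0→w₀ over full span):
  M_1 = w₀Lx/6 - w₀x³/(6L) = 5·6·(9/2)/6 - 5·(9/2)³/(6·6) = 315/32 kN·m
Load 2 — uniform load w=-20 kN/m over full span:
  M_2 = wx(L-x)/2 = (-20)·(9/2)·(6-(9/2))/2 = -135/2 kN·m
Load 3 — applied couple M₀=2 kN·m at a=4 m (b=L-a=2):
  M_3 = M₀x/L - M₀  [x>a] = 2·(9/2)/6 - 2 = -1/2 kN·m
Superposition: M = Σ M_i = -1861/32 kN·m ≈ -58.156250 kN·m

M(9/2) = -1861/32 kN·m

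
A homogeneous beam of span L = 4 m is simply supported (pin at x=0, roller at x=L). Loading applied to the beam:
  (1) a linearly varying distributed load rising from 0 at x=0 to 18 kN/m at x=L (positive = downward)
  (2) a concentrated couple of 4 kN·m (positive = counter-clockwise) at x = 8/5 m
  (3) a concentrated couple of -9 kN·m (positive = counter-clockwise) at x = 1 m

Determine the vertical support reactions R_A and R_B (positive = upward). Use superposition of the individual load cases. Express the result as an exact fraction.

Load 1 — triangular load w₀=18 kN/m (0→w₀ over full span):
  R_A = w₀L/6 = 18·4/6 = 12 kN
  R_B = w₀L/3 = 18·4/3 = 24 kN
Load 2 — applied couple M₀=4 kN·m at a=8/5 m (b=L-a=12/5):
  R_A = M₀/L = 4/4 = 1 kN
  R_B = -M₀/L = -4/4 = -1 kN
Load 3 — applied couple M₀=-9 kN·m at a=1 m (b=L-a=3):
  R_A = M₀/L = (-9)/4 = -9/4 kN
  R_B = -M₀/L = -(-9)/4 = 9/4 kN
Superposition: R_A = 43/4 kN, R_B = 101/4 kN

R_A = 43/4 kN, R_B = 101/4 kN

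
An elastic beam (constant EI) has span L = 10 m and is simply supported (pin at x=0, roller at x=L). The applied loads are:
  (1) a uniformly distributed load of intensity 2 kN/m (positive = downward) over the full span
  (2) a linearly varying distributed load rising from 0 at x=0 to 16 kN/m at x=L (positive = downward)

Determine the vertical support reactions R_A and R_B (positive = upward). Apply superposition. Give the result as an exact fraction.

Load 1 — uniform load w=2 kN/m over full span:
  R_A = wL/2 = 2·10/2 = 10 kN
  R_B = wL/2 = 2·10/2 = 10 kN
Load 2 — triangular load w₀=16 kN/m (0→w₀ over full span):
  R_A = w₀L/6 = 16·10/6 = 80/3 kN
  R_B = w₀L/3 = 16·10/3 = 160/3 kN
Superposition: R_A = 110/3 kN, R_B = 190/3 kN

R_A = 110/3 kN, R_B = 190/3 kN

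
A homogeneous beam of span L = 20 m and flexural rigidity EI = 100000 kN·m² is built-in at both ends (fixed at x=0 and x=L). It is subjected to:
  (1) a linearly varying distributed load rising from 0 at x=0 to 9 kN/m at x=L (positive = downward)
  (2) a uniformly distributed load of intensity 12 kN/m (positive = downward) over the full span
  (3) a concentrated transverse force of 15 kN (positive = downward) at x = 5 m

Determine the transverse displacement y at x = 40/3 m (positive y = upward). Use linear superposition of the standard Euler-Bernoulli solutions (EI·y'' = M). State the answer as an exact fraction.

y(40/3) = -7423/129600 m

Load 1 — triangular load w₀=9 kN/m (0→w₀ over full span):
  y_1 = -w₀x²(L-x)²(x+2L)/(120LEI) = -9·(40/3)²·(20-(40/3))²·((40/3)+2·20)/(120·20·100000) = -32/2025 m
Load 2 — uniform load w=12 kN/m over full span:
  y_2 = -wx²(L-x)²/(24EI) = -12·(40/3)²·(20-(40/3))²/(24·100000) = -16/405 m
Load 3 — point force P=15 kN at a=5 m (b=L-a=15):
  y_3 = -Pa²(L-x)²(3bL-(3b+a)(L-x))/(6L³EI)  [x>a] = -15·5²·(20-(40/3))²·(3·15·20-(3·15+5)·(20-(40/3)))/(6·20³·100000) = -17/8640 m
Superposition: y = Σ y_i = -7423/129600 m ≈ -0.057276 m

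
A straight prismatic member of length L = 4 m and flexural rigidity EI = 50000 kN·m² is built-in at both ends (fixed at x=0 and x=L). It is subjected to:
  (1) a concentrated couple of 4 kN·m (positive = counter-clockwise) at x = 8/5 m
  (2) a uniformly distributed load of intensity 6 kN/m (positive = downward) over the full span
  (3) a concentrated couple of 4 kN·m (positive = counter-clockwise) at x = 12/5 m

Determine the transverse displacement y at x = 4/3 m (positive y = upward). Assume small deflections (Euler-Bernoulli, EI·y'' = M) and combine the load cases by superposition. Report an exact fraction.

y(4/3) = -454/6328125 m

Load 1 — applied couple M₀=4 kN·m at a=8/5 m (b=L-a=12/5):
  y_1 = (R_Ax³/6 - M_Ax²/2)/EI  [x≤a] with R_A=36/25, M_A=12/25 = ((36/25)·(4/3)³/6 - (12/25)·(4/3)²/2)/50000 = 2/703125 m
Load 2 — uniform load w=6 kN/m over full span:
  y_2 = -wx²(L-x)²/(24EI) = -6·(4/3)²·(4-(4/3))²/(24·50000) = -16/253125 m
Load 3 — applied couple M₀=4 kN·m at a=12/5 m (b=L-a=8/5):
  y_3 = (R_Ax³/6 - M_Ax²/2)/EI  [x≤a] with R_A=36/25, M_A=32/25 = ((36/25)·(4/3)³/6 - (32/25)·(4/3)²/2)/50000 = -8/703125 m
Superposition: y = Σ y_i = -454/6328125 m ≈ -0.000072 m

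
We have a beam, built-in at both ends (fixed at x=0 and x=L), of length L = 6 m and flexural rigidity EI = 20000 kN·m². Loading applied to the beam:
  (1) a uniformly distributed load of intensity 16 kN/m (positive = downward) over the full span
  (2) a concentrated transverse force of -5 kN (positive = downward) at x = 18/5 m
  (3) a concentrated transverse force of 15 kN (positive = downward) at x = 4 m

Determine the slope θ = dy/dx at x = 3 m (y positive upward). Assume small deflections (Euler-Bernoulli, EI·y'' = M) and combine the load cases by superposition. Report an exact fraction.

θ(3) = -89/1000000 rad

Load 1 — uniform load w=16 kN/m over full span:
  θ_1 = -wx(L-x)(L-2x)/(12EI) = -16·3·(6-3)·(6-2·3)/(12·20000) = 0 rad
Load 2 — point force P=-5 kN at a=18/5 m (b=L-a=12/5):
  θ_2 = -Pb²x(2aL-(3a+b)x)/(2L³EI)  [x≤a] = -(-5)·(12/5)²·3·(2·(18/5)·6-(3·(18/5)+(12/5))·3)/(2·6³·20000) = 9/250000 rad
Load 3 — point force P=15 kN at a=4 m (b=L-a=2):
  θ_3 = -Pb²x(2aL-(3a+b)x)/(2L³EI)  [x≤a] = -15·2²·3·(2·4·6-(3·4+2)·3)/(2·6³·20000) = -1/8000 rad
Superposition: θ = Σ θ_i = -89/1000000 rad ≈ -0.000089 rad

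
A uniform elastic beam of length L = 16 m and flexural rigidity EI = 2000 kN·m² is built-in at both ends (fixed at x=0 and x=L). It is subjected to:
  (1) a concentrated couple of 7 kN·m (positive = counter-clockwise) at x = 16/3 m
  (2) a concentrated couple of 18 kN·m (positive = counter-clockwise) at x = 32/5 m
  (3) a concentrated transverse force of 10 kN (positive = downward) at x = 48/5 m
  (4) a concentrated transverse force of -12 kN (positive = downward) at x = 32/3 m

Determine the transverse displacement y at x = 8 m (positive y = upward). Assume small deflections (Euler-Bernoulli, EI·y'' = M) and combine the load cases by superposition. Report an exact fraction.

Load 1 — applied couple M₀=7 kN·m at a=16/3 m (b=L-a=32/3):
  y_1 = (R_Ax³/6 - M_Ax²/2 - M₀(x-a)²/2)/EI  [x>a] with R_A=7/12, M_A=0 = ((7/12)·8³/6 - 0·8²/2 - 7·(8-(16/3))²/2)/2000 = 14/1125 m
Load 2 — applied couple M₀=18 kN·m at a=32/5 m (b=L-a=48/5):
  y_2 = (R_Ax³/6 - M_Ax²/2 - M₀(x-a)²/2)/EI  [x>a] with R_A=81/50, M_A=54/25 = ((81/50)·8³/6 - (54/25)·8²/2 - 18·(8-(32/5))²/2)/2000 = 72/3125 m
Load 3 — point force P=10 kN at a=48/5 m (b=L-a=32/5):
  y_3 = -Pb²x²(3aL-(3a+b)x)/(6L³EI)  [x≤a] = -10·(32/5)²·8²·(3·(48/5)·16-(3·(48/5)+(32/5))·8)/(6·16³·2000) = -896/9375 m
Load 4 — point force P=-12 kN at a=32/3 m (b=L-a=16/3):
  y_4 = -Pb²x²(3aL-(3a+b)x)/(6L³EI)  [x≤a] = -(-12)·(16/3)²·8²·(3·(32/3)·16-(3·(32/3)+(16/3))·8)/(6·16³·2000) = 64/675 m
Superposition: y = Σ y_i = 586/16875 m ≈ 0.034726 m

y(8) = 586/16875 m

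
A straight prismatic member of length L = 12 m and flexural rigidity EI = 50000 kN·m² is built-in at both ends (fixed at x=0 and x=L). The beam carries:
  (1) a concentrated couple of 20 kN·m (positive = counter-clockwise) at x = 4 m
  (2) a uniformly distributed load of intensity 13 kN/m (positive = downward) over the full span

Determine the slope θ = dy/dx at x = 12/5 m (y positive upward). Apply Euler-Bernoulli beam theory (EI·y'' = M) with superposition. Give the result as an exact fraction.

θ(12/5) = -1354/390625 rad

Load 1 — applied couple M₀=20 kN·m at a=4 m (b=L-a=8):
  θ_1 = (R_Ax²/2 - M_Ax)/EI  [x≤a] with R_A=20/9, M_A=0 = ((20/9)·(12/5)²/2 - 0·(12/5))/50000 = 2/15625 rad
Load 2 — uniform load w=13 kN/m over full span:
  θ_2 = -wx(L-x)(L-2x)/(12EI) = -13·(12/5)·(12-(12/5))·(12-2·(12/5))/(12·50000) = -1404/390625 rad
Superposition: θ = Σ θ_i = -1354/390625 rad ≈ -0.003466 rad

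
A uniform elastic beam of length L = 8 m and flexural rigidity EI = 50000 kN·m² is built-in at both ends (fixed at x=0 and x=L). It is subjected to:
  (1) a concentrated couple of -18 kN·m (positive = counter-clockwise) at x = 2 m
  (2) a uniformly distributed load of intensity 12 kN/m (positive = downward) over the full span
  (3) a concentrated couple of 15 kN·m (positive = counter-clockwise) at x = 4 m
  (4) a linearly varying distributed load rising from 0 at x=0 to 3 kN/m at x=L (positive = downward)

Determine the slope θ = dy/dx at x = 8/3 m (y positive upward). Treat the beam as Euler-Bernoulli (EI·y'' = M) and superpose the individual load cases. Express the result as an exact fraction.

Load 1 — applied couple M₀=-18 kN·m at a=2 m (b=L-a=6):
  θ_1 = (R_Ax²/2 - M_Ax - M₀(x-a))/EI  [x>a] with R_A=-81/32, M_A=27/8 = ((-81/32)·(8/3)²/2 - (27/8)·(8/3) - (-18)·((8/3)-2))/50000 = -3/25000 rad
Load 2 — uniform load w=12 kN/m over full span:
  θ_2 = -wx(L-x)(L-2x)/(12EI) = -12·(8/3)·(8-(8/3))·(8-2·(8/3))/(12·50000) = -64/84375 rad
Load 3 — applied couple M₀=15 kN·m at a=4 m (b=L-a=4):
  θ_3 = (R_Ax²/2 - M_Ax)/EI  [x≤a] with R_A=45/16, M_A=15/4 = ((45/16)·(8/3)²/2 - (15/4)·(8/3))/50000 = 0 rad
Load 4 — triangular load w₀=3 kN/m (0→w₀ over full span):
  θ_4 = -w₀(2x(L-x)(L-2x)(x+2L)+x²(L-x)²)/(120LEI) = -3·(2·(8/3)·(8-(8/3))·(8-2·(8/3))·((8/3)+2·8)+(8/3)²·(8-(8/3))²)/(120·8·50000) = -128/1265625 rad
Superposition: θ = Σ θ_i = -9919/10125000 rad ≈ -0.000980 rad

θ(8/3) = -9919/10125000 rad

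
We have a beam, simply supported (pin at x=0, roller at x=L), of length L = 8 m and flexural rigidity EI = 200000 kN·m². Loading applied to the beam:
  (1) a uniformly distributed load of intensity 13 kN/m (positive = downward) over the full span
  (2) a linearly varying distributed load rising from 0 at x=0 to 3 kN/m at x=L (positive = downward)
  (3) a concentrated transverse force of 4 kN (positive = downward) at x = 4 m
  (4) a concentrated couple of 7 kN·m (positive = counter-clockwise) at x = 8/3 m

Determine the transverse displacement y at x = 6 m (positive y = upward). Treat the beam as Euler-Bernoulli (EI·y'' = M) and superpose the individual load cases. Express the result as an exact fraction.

Load 1 — uniform load w=13 kN/m over full span:
  y_1 = -wx(L³-2Lx²+x³)/(24EI) = -13·6·(8³-2·8·6²+6³)/(24·200000) = -247/100000 m
Load 2 — triangular load w₀=3 kN/m (0→w₀ over full span):
  y_2 = -w₀x(7L⁴-10L²x²+3x⁴)/(360LEI) = -3·6·(7·8⁴-10·8²·6²+3·6⁴)/(360·8·200000) = -119/400000 m
Load 3 — point force P=4 kN at a=4 m (b=L-a=4):
  y_3 = -Pa(L-x)(2Lx-a²-x²)/(6LEI)  [x>a] = -4·4·(8-6)·(2·8·6-4²-6²)/(6·8·200000) = -11/75000 m
Load 4 — applied couple M₀=7 kN·m at a=8/3 m (b=L-a=16/3):
  y_4 = (M₀x³/(6L)-M₀(x-a)²/2+C₁x)/EI  [x>a] with C₁=M₀(3b²-L²)/(6L)=28/9 = (7·6³/(6·8)-7·(6-(8/3))²/2+(28/9)·6)/200000 = 203/3600000 m
Superposition: y = Σ y_i = -643/225000 m ≈ -0.002858 m

y(6) = -643/225000 m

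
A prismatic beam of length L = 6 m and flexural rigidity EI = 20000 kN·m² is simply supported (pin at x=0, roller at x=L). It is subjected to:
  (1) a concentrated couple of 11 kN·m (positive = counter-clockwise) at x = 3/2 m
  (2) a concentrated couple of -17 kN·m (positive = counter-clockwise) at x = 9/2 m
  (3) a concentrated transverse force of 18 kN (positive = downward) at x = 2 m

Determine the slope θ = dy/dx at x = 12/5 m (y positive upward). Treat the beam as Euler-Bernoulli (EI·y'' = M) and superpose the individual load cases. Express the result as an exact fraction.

Load 1 — applied couple M₀=11 kN·m at a=3/2 m (b=L-a=9/2):
  θ_1 = (M₀x²/(2L)-M₀(x-a)+C₁)/EI  [x>a] with C₁=M₀(3b²-L²)/(6L)=121/16 = (11·(12/5)²/(2·6)-11·((12/5)-(3/2))+(121/16))/20000 = 1177/8000000 rad
Load 2 — applied couple M₀=-17 kN·m at a=9/2 m (b=L-a=3/2):
  θ_2 = (M₀x²/(2L)+C₁)/EI  [x≤a] with C₁=M₀(3b²-L²)/(6L)=221/16 = ((-17)·(12/5)²/(2·6)+(221/16))/20000 = 2261/8000000 rad
Load 3 — point force P=18 kN at a=2 m (b=L-a=4):
  θ_3 = -Pa(2L²-6Lx+3x²+a²)/(6LEI)  [x>a] = -18·2·(2·6²-6·6·(12/5)+3·(12/5)²+2²)/(6·6·20000) = -43/125000 rad
Superposition: θ = Σ θ_i = 343/4000000 rad ≈ 0.000086 rad

θ(12/5) = 343/4000000 rad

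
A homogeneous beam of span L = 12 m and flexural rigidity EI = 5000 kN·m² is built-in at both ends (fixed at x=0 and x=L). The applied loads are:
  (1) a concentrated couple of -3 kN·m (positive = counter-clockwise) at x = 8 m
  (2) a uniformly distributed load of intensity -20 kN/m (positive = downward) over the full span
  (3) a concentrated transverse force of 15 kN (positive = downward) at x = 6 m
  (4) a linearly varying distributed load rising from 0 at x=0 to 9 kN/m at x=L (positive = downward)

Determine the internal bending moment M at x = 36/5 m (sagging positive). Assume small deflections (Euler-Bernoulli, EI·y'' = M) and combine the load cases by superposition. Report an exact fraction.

M(36/5) = -16679/250 kN·m

Load 1 — applied couple M₀=-3 kN·m at a=8 m (b=L-a=4):
  M_1 = R_Ax - M_A  [x≤a] with R_A=-1/3, M_A=-1 = (-1/3)·(36/5) - (-1) = -7/5 kN·m
Load 2 — uniform load w=-20 kN/m over full span:
  M_2 = wLx/2 - wL²/12 - wx²/2 = (-20)·12·(36/5)/2 - (-20)·12²/12 - (-20)·(36/5)²/2 = -528/5 kN·m
Load 3 — point force P=15 kN at a=6 m (b=L-a=6):
  M_3 = Pa²(a+3b)(L-x)/L³ - Pa²b/L²  [x>a] = 15·6²·(6+3·6)·(12-(36/5))/12³ - 15·6²·6/12² = 27/2 kN·m
Load 4 — triangular load w₀=9 kN/m (0→w₀ over full span):
  M_4 = 3w₀Lx/20 - w₀L²/30 - w₀x³/(6L) = 3·9·12·(36/5)/20 - 9·12²/30 - 9·(36/5)³/(6·12) = 3348/125 kN·m
Superposition: M = Σ M_i = -16679/250 kN·m ≈ -66.716000 kN·m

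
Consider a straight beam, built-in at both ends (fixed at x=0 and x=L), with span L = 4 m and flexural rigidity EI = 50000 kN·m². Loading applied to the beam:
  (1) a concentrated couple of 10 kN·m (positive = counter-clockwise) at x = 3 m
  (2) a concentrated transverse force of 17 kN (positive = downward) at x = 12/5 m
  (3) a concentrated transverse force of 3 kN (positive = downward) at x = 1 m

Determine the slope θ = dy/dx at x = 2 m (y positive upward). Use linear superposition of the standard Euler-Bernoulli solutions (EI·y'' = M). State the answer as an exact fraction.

θ(2) = -3051/100000000 rad

Load 1 — applied couple M₀=10 kN·m at a=3 m (b=L-a=1):
  θ_1 = (R_Ax²/2 - M_Ax)/EI  [x≤a] with R_A=45/16, M_A=25/8 = ((45/16)·2²/2 - (25/8)·2)/50000 = -1/80000 rad
Load 2 — point force P=17 kN at a=12/5 m (b=L-a=8/5):
  θ_2 = -Pb²x(2aL-(3a+b)x)/(2L³EI)  [x≤a] = -17·(8/5)²·2·(2·(12/5)·4-(3·(12/5)+(8/5))·2)/(2·4³·50000) = -17/781250 rad
Load 3 — point force P=3 kN at a=1 m (b=L-a=3):
  θ_3 = Pa²(L-x)(2bL-(3b+a)(L-x))/(2L³EI)  [x>a] = 3·1²·(4-2)·(2·3·4-(3·3+1)·(4-2))/(2·4³·50000) = 3/800000 rad
Superposition: θ = Σ θ_i = -3051/100000000 rad ≈ -0.000031 rad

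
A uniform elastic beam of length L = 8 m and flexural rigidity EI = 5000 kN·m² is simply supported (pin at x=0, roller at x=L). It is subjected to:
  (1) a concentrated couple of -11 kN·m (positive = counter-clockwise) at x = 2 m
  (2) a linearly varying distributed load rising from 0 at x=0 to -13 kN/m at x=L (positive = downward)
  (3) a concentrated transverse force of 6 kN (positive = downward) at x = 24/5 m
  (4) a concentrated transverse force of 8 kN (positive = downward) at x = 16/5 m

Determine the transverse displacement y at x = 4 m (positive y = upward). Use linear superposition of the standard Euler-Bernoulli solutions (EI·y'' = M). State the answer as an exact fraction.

Load 1 — applied couple M₀=-11 kN·m at a=2 m (b=L-a=6):
  y_1 = (M₀x³/(6L)-M₀(x-a)²/2+C₁x)/EI  [x>a] with C₁=M₀(3b²-L²)/(6L)=-121/12 = ((-11)·4³/(6·8)-(-11)·(4-2)²/2+(-121/12)·4)/5000 = -33/5000 m
Load 2 — triangular load w₀=-13 kN/m (0→w₀ over full span):
  y_2 = -w₀x(7L⁴-10L²x²+3x⁴)/(360LEI) = -(-13)·4·(7·8⁴-10·8²·4²+3·4⁴)/(360·8·5000) = 26/375 m
Load 3 — point force P=6 kN at a=24/5 m (b=L-a=16/5):
  y_3 = -Pbx(L²-b²-x²)/(6LEI)  [x≤a] = -6·(16/5)·4·(8²-(16/5)²-4²)/(6·8·5000) = -944/78125 m
Load 4 — point force P=8 kN at a=16/5 m (b=L-a=24/5):
  y_4 = -Pa(L-x)(2Lx-a²-x²)/(6LEI)  [x>a] = -8·(16/5)·(8-4)·(2·8·4-(16/5)²-4²)/(6·8·5000) = -3776/234375 m
Superposition: y = Σ y_i = 21587/625000 m ≈ 0.034539 m

y(4) = 21587/625000 m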